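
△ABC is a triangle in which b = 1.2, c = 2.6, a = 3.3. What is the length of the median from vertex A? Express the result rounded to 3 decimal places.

Median from A: ½√(2·b² + 2·c² − a²) ≈ 1.1737.

1.174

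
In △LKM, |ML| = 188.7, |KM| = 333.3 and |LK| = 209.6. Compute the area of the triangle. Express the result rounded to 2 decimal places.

18134.82

Semiperimeter s = (333.3 + 188.7 + 209.6)/2 = 365.8.
Heron's formula: area = √(365.8·32.5·177.1·156.2) ≈ 18135.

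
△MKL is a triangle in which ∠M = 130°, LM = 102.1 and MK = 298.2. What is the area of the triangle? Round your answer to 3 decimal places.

area ≈ 11661.579

Area = ½·LM·MK·sin M ≈ 11662.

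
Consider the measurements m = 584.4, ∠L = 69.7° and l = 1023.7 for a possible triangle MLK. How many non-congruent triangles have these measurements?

1

m·sin L = 584.4·sin(69.7°) ≈ 548.1.
Since l ≥ m, exactly one triangle exists.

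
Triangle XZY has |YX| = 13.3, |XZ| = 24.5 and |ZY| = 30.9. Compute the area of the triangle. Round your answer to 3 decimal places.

Semiperimeter s = (30.9 + 13.3 + 24.5)/2 = 34.35.
Heron's formula: area = √(34.35·3.45·21.05·9.85) ≈ 156.75.

156.753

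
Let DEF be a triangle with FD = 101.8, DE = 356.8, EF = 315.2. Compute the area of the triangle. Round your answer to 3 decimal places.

area ≈ 15429.107

Semiperimeter s = (315.2 + 101.8 + 356.8)/2 = 386.9.
Heron's formula: area = √(386.9·71.7·285.1·30.1) ≈ 15429.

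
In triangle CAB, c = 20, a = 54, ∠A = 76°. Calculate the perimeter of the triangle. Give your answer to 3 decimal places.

129.231

Law of sines: sin C = c·sin A/a ≈ 0.35937.
Since a ≥ c, only the acute value applies: ∠C ≈ 21.06°.
Then ∠B = 180° − ∠A − ∠C ≈ 82.94°.
Law of sines gives b = a·sin B/sin A ≈ 55.231.
Semiperimeter s = (20+54+55.231)/2 = 64.616.
Perimeter = 20 + 54 + 55.231 = 129.23.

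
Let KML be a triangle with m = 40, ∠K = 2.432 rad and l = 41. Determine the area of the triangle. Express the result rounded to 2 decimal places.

area ≈ 534.25

Area = ½·m·l·sin K ≈ 534.25.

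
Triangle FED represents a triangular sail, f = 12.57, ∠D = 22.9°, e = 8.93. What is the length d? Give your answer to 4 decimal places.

By the law of cosines, d² = f² + e² − 2·f·e·cos D = 30.943, so d ≈ 5.5627.

5.5627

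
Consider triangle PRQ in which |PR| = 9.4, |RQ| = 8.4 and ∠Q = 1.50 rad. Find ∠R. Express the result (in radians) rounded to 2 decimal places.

0.54

Law of sines: sin P = |RQ|·sin Q/|PR| ≈ 0.89138.
Since |PR| ≥ |RQ|, only the acute value applies: ∠P ≈ 1.100 rad.
Then ∠R = π − ∠Q − ∠P ≈ 0.541 rad.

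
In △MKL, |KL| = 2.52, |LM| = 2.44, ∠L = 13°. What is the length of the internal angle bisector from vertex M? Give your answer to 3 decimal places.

t_M ≈ 0.642

By the law of cosines, |MK|² = |KL|² + |LM|² − 2·|KL|·|LM|·cos L = 0.32159, so |MK| ≈ 0.56709.
Law of cosines again: cos M = (|LM|² + |MK|² − |KL|²)/(2·|LM|·|MK|) ≈ -0.02718, so ∠M ≈ 91.56°.
The bisector from M has length 2·|LM|·|MK|·cos(∠M/2)/(|LM|+|MK|) ≈ 0.64184.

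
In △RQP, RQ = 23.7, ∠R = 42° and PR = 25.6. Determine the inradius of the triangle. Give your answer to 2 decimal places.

6.05

By the law of cosines, QP² = PR² + RQ² − 2·PR·RQ·cos R = 315.29, so QP ≈ 17.756.
Area = ½·PR·RQ·sin R ≈ 202.99.
Semiperimeter s = (17.756+25.6+23.7)/2 = 33.528.
Inradius = area/s = 202.99/33.528 ≈ 6.0542.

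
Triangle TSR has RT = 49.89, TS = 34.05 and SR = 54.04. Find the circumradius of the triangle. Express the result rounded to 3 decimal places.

By the law of cosines, cos T = (RT² + TS² − SR²) / (2·RT·TS) ≈ 0.21430, so ∠T ≈ 1.355 rad.
Circumradius = SR/(2 sin T) ≈ 27.663.

27.663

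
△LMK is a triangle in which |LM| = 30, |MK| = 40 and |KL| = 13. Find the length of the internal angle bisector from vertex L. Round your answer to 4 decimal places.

By the law of cosines, cos L = (|KL|² + |LM|² − |MK|²) / (2·|KL|·|LM|) ≈ -0.68077, so ∠L ≈ 132.90°.
The bisector from L has length 2·|KL|·|LM|·cos(∠L/2)/(|KL|+|LM|) ≈ 7.2471.

t_L ≈ 7.2471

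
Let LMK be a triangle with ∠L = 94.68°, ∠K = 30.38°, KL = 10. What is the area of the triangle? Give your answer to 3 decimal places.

The third angle is ∠M = 180° − ∠K − ∠L = 54.94°.
Law of sines: MK = KL·sin L/sin M ≈ 12.176.
Law of sines: LM = KL·sin K/sin M ≈ 6.1784.
Area = ½·KL·MK·sin K ≈ 30.789.

30.789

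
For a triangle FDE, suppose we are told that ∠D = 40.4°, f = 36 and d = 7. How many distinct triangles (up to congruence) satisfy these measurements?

0

f·sin D = 36·sin(40.4°) ≈ 23.33.
Since d = 7 < 23.33 = f sin D, no triangle exists.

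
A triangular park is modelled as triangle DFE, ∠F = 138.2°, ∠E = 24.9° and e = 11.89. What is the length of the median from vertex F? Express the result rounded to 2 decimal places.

3.98

The third angle is ∠D = 180° − ∠F − ∠E = 16.90°.
Law of sines: d = e·sin D/sin E ≈ 8.2094.
Law of sines: f = e·sin F/sin E ≈ 18.823.
Median from F: ½√(2·e² + 2·d² − f²) ≈ 3.976.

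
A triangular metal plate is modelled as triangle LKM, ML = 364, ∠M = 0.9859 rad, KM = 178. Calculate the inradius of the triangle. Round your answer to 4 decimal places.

By the law of cosines, LK² = KM² + ML² − 2·KM·ML·cos M = 92635, so LK ≈ 304.36.
Area = ½·KM·ML·sin M ≈ 27011.
Semiperimeter s = (178+364+304.36)/2 = 423.18.
Inradius = area/s = 27011/423.18 ≈ 63.828.

63.8281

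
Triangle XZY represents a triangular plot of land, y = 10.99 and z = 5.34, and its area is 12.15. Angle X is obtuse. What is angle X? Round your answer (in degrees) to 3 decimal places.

From area = ½·z·y·sin X, we get sin X = 2·area/(z·y) ≈ 0.41406.
Taking the obtuse solution, ∠X ≈ 155.54°.

∠X ≈ 155.540°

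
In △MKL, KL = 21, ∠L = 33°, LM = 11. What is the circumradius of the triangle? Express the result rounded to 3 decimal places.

By the law of cosines, MK² = KL² + LM² − 2·KL·LM·cos L = 174.53, so MK ≈ 13.211.
Area = ½·KL·LM·sin L ≈ 62.906.
Circumradius = MK/(2 sin L) ≈ 12.128.

R ≈ 12.128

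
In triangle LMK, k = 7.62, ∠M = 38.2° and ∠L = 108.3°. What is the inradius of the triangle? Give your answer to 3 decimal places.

The third angle is ∠K = 180° − ∠L − ∠M = 33.50°.
Law of sines: l = k·sin L/sin K ≈ 13.108.
Law of sines: m = k·sin M/sin K ≈ 8.5377.
Area = ½·k·l·sin M ≈ 30.884.
Semiperimeter s = (13.108+8.5377+7.62)/2 = 14.633.
Inradius = area/s = 30.884/14.633 ≈ 2.1106.

r ≈ 2.111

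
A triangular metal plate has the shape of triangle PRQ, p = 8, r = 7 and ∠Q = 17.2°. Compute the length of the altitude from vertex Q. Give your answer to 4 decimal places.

6.7555

By the law of cosines, q² = p² + r² − 2·p·r·cos Q = 6.0088, so q ≈ 2.4513.
Area = ½·p·r·sin Q ≈ 8.2798.
The altitude from Q has length 2·area/q ≈ 6.7555.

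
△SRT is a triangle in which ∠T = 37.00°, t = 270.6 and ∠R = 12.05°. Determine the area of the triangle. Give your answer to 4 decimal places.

area ≈ 9592.4537

The third angle is ∠S = 180° − ∠R − ∠T = 130.95°.
Law of sines: s = t·sin S/sin T ≈ 339.6.
Law of sines: r = t·sin R/sin T ≈ 93.869.
Area = ½·t·s·sin R ≈ 9592.5.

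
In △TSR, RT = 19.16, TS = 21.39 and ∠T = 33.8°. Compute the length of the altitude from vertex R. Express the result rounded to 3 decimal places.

By the law of cosines, SR² = RT² + TS² − 2·RT·TS·cos T = 143.51, so SR ≈ 11.98.
Area = ½·RT·TS·sin T ≈ 113.99.
The altitude from R has length 2·area/TS ≈ 10.659.

h_R ≈ 10.659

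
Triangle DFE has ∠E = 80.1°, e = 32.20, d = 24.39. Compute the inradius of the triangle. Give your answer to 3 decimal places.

7.490

Law of sines: sin D = d·sin E/e ≈ 0.74617.
Since e ≥ d, only the acute value applies: ∠D ≈ 48.26°.
Then ∠F = 180° − ∠E − ∠D ≈ 51.64°.
Law of sines gives f = e·sin F/sin E ≈ 25.631.
Area = ½·e·d·sin F ≈ 307.91.
Semiperimeter s = (24.39+25.631+32.2)/2 = 41.11.
Inradius = area/s = 307.91/41.11 ≈ 7.4899.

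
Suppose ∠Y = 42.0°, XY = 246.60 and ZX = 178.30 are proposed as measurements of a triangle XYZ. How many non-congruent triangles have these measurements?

2

XY·sin Y = 246.60·sin(42.0°) ≈ 165.
Since XY sin Y < ZX < XY (165 < 178.30 < 246.60), two triangles exist.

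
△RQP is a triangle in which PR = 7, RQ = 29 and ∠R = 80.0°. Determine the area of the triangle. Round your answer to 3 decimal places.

Area = ½·PR·RQ·sin R ≈ 99.958.

area ≈ 99.958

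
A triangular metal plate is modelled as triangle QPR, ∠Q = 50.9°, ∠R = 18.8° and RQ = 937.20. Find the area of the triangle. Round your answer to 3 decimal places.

The third angle is ∠P = 180° − ∠R − ∠Q = 110.30°.
Law of sines: PR = RQ·sin Q/sin P ≈ 775.48.
Law of sines: QP = RQ·sin R/sin P ≈ 322.03.
Area = ½·RQ·PR·sin R ≈ 1.1711e+05.

area ≈ 117107.557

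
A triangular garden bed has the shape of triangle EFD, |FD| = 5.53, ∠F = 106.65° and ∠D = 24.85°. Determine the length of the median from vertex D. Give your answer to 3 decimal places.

6.157

The third angle is ∠E = 180° − ∠F − ∠D = 48.50°.
Law of sines: |DE| = |FD|·sin F/sin E ≈ 7.074.
Law of sines: |EF| = |FD|·sin D/sin E ≈ 3.1029.
Median from D: ½√(2·|FD|² + 2·|DE|² − |EF|²) ≈ 6.1567.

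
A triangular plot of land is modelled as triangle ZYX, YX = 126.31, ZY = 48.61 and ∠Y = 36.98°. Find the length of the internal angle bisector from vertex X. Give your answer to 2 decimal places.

t_X ≈ 105.23

By the law of cosines, XZ² = ZY² + YX² − 2·ZY·YX·cos Y = 8507.4, so XZ ≈ 92.236.
Law of cosines again: cos X = (YX² + XZ² − ZY²)/(2·YX·XZ) ≈ 0.94842, so ∠X ≈ 18.48°.
The bisector from X has length 2·YX·XZ·cos(∠X/2)/(YX+XZ) ≈ 105.23.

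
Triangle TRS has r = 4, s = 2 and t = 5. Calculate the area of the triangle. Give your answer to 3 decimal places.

Semiperimeter p = (5 + 4 + 2)/2 = 5.5.
Heron's formula: area = √(5.5·0.5·1.5·3.5) ≈ 3.7997.

area ≈ 3.800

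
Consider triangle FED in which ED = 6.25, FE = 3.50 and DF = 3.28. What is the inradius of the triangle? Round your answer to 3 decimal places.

r ≈ 0.630

Semiperimeter s = (6.25 + 3.28 + 3.5)/2 = 6.515.
Heron's formula: area = √(6.515·0.265·3.235·3.015) ≈ 4.1036.
Inradius = area/s = 4.1036/6.515 ≈ 0.62986.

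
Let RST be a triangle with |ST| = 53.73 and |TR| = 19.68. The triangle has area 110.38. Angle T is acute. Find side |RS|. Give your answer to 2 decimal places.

34.73

From area = ½·|ST|·|TR|·sin T, we get sin T = 2·area/(|ST|·|TR|) ≈ 0.20877.
Taking the acute solution, ∠T ≈ 12.05°.
Law of cosines then gives |RS| ≈ 34.728.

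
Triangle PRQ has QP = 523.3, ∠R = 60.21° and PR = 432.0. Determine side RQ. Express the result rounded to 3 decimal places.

579.708

Law of sines: sin Q = PR·sin R/QP ≈ 0.71644.
Since QP ≥ PR, only the acute value applies: ∠Q ≈ 45.76°.
Then ∠P = 180° − ∠R − ∠Q ≈ 74.03°.
Law of sines gives RQ = QP·sin P/sin R ≈ 579.71.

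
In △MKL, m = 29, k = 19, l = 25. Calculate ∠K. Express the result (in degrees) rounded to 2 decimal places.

40.35

By the law of cosines, cos K = (l² + m² − k²) / (2·l·m) ≈ 0.76207, so ∠K ≈ 40.35°.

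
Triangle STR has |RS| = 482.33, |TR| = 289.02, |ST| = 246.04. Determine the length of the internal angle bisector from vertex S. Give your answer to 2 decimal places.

By the law of cosines, cos S = (|RS|² + |ST|² − |TR|²) / (2·|RS|·|ST|) ≈ 0.88329, so ∠S ≈ 27.96°.
The bisector from S has length 2·|RS|·|ST|·cos(∠S/2)/(|RS|+|ST|) ≈ 316.21.

316.21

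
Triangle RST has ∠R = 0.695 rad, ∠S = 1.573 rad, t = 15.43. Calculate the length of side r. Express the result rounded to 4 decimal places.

The third angle is ∠T = π − ∠R − ∠S = 0.874 rad.
Law of sines: r = t·sin R/sin T ≈ 12.889.

12.8889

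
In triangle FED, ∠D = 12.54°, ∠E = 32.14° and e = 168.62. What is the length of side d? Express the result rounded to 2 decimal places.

The third angle is ∠F = 180° − ∠E − ∠D = 135.32°.
Law of sines: d = e·sin D/sin E ≈ 68.819.

68.82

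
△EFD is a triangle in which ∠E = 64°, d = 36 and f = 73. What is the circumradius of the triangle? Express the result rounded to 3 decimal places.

R ≈ 36.568

By the law of cosines, e² = f² + d² − 2·f·d·cos E = 4320.9, so e ≈ 65.734.
Area = ½·f·d·sin E ≈ 1181.
Circumradius = e/(2 sin E) ≈ 36.568.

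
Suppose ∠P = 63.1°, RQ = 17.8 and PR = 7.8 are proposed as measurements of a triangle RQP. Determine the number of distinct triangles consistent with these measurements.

PR·sin P = 7.8·sin(63.1°) ≈ 6.956.
Since RQ ≥ PR, exactly one triangle exists.

1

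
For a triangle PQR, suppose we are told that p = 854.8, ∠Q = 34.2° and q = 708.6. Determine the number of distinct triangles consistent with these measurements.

2

p·sin Q = 854.8·sin(34.2°) ≈ 480.5.
Since p sin Q < q < p (480.5 < 708.6 < 854.8), two triangles exist.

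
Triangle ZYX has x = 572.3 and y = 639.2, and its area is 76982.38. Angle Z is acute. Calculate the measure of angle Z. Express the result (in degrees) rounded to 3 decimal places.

From area = ½·y·x·sin Z, we get sin Z = 2·area/(y·x) ≈ 0.42088.
Taking the acute solution, ∠Z ≈ 24.89°.

24.890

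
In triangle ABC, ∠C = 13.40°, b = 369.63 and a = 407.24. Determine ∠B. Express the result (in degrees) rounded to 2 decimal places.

60.90

By the law of cosines, c² = a² + b² − 2·a·b·cos C = 9610.5, so c ≈ 98.033.
Law of cosines again: cos B = (c² + a² − b²)/(2·c·a) ≈ 0.48629, so ∠B ≈ 60.90°.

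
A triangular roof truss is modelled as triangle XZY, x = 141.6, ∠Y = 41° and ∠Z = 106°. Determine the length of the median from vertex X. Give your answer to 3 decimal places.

The third angle is ∠X = 180° − ∠Z − ∠Y = 33.00°.
Law of sines: z = x·sin Z/sin X ≈ 249.92.
Law of sines: y = x·sin Y/sin X ≈ 170.57.
Median from X: ½√(2·z² + 2·y² − x²) ≈ 201.9.

201.899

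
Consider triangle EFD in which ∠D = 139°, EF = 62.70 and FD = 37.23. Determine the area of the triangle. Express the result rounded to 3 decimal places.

362.090

Law of sines: sin E = FD·sin D/EF ≈ 0.38955.
Since EF ≥ FD, only the acute value applies: ∠E ≈ 22.93°.
Then ∠F = 180° − ∠D − ∠E ≈ 18.07°.
Law of sines gives DE = EF·sin F/sin D ≈ 29.649.
Area = ½·EF·FD·sin F ≈ 362.09.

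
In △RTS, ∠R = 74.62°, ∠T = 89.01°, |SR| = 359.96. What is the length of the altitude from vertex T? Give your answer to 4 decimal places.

The third angle is ∠S = 180° − ∠R − ∠T = 16.37°.
Law of sines: |TS| = |SR|·sin R/sin T ≈ 347.12.
Law of sines: |RT| = |SR|·sin S/sin T ≈ 101.47.
Area = ½·|SR|·|TS|·sin S ≈ 17608.
The altitude from T has length 2·area/|SR| ≈ 97.832.

97.8323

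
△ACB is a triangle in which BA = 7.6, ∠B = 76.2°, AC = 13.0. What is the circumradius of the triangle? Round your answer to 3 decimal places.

Law of sines: sin C = BA·sin B/AC ≈ 0.56774.
Since AC ≥ BA, only the acute value applies: ∠C ≈ 34.59°.
Then ∠A = 180° − ∠B − ∠C ≈ 69.21°.
Law of sines gives CB = AC·sin A/sin B ≈ 12.515.
Circumradius = AC/(2 sin B) ≈ 6.6932.

R ≈ 6.693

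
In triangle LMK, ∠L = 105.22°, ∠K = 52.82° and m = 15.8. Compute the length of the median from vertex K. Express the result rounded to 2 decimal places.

m_K ≈ 25.93

The third angle is ∠M = 180° − ∠K − ∠L = 21.96°.
Law of sines: l = m·sin L/sin M ≈ 40.769.
Law of sines: k = m·sin K/sin M ≈ 33.663.
Median from K: ½√(2·l² + 2·m² − k²) ≈ 25.934.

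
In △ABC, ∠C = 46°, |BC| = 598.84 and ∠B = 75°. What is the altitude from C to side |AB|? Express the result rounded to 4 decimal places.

578.4350

The third angle is ∠A = 180° − ∠B − ∠C = 59.00°.
Law of sines: |CA| = |BC|·sin B/sin A ≈ 674.82.
Law of sines: |AB| = |BC|·sin C/sin A ≈ 502.55.
Area = ½·|BC|·|CA|·sin C ≈ 1.4535e+05.
The altitude from C has length 2·area/|AB| ≈ 578.44.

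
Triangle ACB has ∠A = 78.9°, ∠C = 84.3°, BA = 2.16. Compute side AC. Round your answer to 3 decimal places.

0.627

The third angle is ∠B = 180° − ∠A − ∠C = 16.80°.
Law of sines: AC = BA·sin B/sin C ≈ 0.62741.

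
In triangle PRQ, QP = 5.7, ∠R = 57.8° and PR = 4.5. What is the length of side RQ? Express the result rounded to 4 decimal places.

Law of sines: sin Q = PR·sin R/QP ≈ 0.66805.
Since QP ≥ PR, only the acute value applies: ∠Q ≈ 41.92°.
Then ∠P = 180° − ∠R − ∠Q ≈ 80.28°.
Law of sines gives RQ = QP·sin P/sin R ≈ 6.6394.

6.6394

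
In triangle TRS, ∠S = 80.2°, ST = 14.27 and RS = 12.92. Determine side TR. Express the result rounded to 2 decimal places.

17.54

By the law of cosines, TR² = RS² + ST² − 2·RS·ST·cos S = 307.8, so TR ≈ 17.544.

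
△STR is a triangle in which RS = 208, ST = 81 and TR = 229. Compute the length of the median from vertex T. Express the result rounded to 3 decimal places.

136.693

Median from T: ½√(2·ST² + 2·TR² − RS²) ≈ 136.69.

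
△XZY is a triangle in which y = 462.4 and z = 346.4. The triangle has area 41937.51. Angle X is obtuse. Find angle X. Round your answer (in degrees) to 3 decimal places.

From area = ½·z·y·sin X, we get sin X = 2·area/(z·y) ≈ 0.52364.
Taking the obtuse solution, ∠X ≈ 148.42°.

148.423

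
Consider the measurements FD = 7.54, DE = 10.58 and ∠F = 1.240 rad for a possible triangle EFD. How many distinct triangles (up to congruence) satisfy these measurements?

1

FD·sin F = 7.54·sin(1.240 rad) ≈ 7.131.
Since DE ≥ FD, exactly one triangle exists.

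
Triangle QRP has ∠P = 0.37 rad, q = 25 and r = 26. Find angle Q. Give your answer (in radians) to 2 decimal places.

By the law of cosines, p² = q² + r² − 2·q·r·cos P = 88.974, so p ≈ 9.4326.
Law of cosines again: cos Q = (r² + p² − q²)/(2·r·p) ≈ 0.28537, so ∠Q ≈ 1.281 rad.

∠Q ≈ 1.28 rad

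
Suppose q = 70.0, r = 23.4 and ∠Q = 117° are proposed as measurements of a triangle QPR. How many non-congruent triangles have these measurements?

r·sin Q = 23.4·sin(117°) ≈ 20.85.
Since ∠Q is not acute, a triangle exists only if q > r; here q > r, so there is exactly one triangle.

1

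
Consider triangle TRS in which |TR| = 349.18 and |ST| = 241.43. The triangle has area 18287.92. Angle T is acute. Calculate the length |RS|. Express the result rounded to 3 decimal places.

168.243

From area = ½·|ST|·|TR|·sin T, we get sin T = 2·area/(|ST|·|TR|) ≈ 0.43386.
Taking the acute solution, ∠T ≈ 25.71°.
Law of cosines then gives |RS| ≈ 168.24.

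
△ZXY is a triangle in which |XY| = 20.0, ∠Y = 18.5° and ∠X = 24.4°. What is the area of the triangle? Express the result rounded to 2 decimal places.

The third angle is ∠Z = 180° − ∠X − ∠Y = 137.10°.
Law of sines: |YZ| = |XY|·sin X/sin Z ≈ 12.137.
Law of sines: |ZX| = |XY|·sin Y/sin Z ≈ 9.3226.
Area = ½·|XY|·|YZ|·sin Y ≈ 38.512.

area ≈ 38.51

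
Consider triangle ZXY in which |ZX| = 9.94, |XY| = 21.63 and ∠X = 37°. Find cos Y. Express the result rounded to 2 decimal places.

By the law of cosines, |YZ|² = |ZX|² + |XY|² − 2·|ZX|·|XY|·cos X = 223.24, so |YZ| ≈ 14.941.
Law of cosines again: cos Y = (|XY|² + |YZ|² − |ZX|²)/(2·|XY|·|YZ|) ≈ 0.91635, so ∠Y ≈ 23.60°.

cos Y ≈ 0.92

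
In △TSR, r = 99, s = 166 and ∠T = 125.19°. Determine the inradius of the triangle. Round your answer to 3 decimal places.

26.740

By the law of cosines, t² = s² + r² − 2·s·r·cos T = 56298, so t ≈ 237.27.
Area = ½·s·r·sin T ≈ 6715.3.
Semiperimeter p = (237.27+166+99)/2 = 251.14.
Inradius = area/p = 6715.3/251.14 ≈ 26.74.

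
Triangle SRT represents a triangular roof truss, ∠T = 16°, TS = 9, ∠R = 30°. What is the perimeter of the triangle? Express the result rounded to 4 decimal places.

The third angle is ∠S = 180° − ∠R − ∠T = 134.00°.
Law of sines: RT = TS·sin S/sin R ≈ 12.948.
Law of sines: SR = TS·sin T/sin R ≈ 4.9615.
Semiperimeter s = (12.948+9+4.9615)/2 = 13.455.
Perimeter = 12.948 + 9 + 4.9615 = 26.91.

perimeter ≈ 26.9096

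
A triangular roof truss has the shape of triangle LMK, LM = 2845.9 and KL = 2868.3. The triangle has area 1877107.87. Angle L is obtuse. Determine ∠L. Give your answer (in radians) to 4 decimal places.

From area = ½·KL·LM·sin L, we get sin L = 2·area/(KL·LM) ≈ 0.45991.
Taking the obtuse solution, ∠L ≈ 2.664 rad.

2.6637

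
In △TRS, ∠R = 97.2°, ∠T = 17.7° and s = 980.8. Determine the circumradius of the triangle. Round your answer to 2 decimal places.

540.66

The third angle is ∠S = 180° − ∠T − ∠R = 65.10°.
Law of sines: t = s·sin T/sin S ≈ 328.76.
Law of sines: r = s·sin R/sin S ≈ 1072.8.
Circumradius = s/(2 sin S) ≈ 540.66.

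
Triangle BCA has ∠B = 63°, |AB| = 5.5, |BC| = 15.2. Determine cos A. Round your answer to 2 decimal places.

By the law of cosines, |CA|² = |AB|² + |BC|² − 2·|AB|·|BC|·cos B = 185.38, so |CA| ≈ 13.616.
Law of cosines again: cos A = (|CA|² + |AB|² − |BC|²)/(2·|CA|·|AB|) ≈ -0.10287, so ∠A ≈ 95.90°.

cos A ≈ -0.10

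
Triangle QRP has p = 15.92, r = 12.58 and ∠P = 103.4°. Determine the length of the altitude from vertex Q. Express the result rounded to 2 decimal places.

Law of sines: sin R = r·sin P/p ≈ 0.76869.
Since p ≥ r, only the acute value applies: ∠R ≈ 50.24°.
Then ∠Q = 180° − ∠P − ∠R ≈ 26.36°.
Law of sines gives q = p·sin Q/sin P ≈ 7.2674.
Area = ½·p·r·sin Q ≈ 44.468.
The altitude from Q has length 2·area/q ≈ 12.238.

h_Q ≈ 12.24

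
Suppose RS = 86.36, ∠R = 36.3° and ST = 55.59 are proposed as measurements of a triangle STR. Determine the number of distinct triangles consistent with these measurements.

2

RS·sin R = 86.36·sin(36.3°) ≈ 51.13.
Since RS sin R < ST < RS (51.13 < 55.59 < 86.36), two triangles exist.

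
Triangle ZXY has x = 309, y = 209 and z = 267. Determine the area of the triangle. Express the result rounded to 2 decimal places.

27472.80

Semiperimeter s = (267 + 309 + 209)/2 = 392.5.
Heron's formula: area = √(392.5·125.5·83.5·183.5) ≈ 27473.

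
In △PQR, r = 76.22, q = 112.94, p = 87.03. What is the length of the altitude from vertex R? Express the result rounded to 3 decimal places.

86.932

Semiperimeter s = (87.03 + 112.94 + 76.22)/2 = 138.09.
Heron's formula: area = √(138.09·51.065·25.155·61.875) ≈ 3313.
The altitude from R has length 2·area/r ≈ 86.932.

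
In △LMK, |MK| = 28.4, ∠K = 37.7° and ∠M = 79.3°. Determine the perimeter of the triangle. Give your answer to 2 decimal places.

The third angle is ∠L = 180° − ∠M − ∠K = 63.00°.
Law of sines: |KL| = |MK|·sin M/sin L ≈ 31.32.
Law of sines: |LM| = |MK|·sin K/sin L ≈ 19.492.
Semiperimeter s = (28.4+31.32+19.492)/2 = 39.606.
Perimeter = 28.4 + 31.32 + 19.492 = 79.212.

79.21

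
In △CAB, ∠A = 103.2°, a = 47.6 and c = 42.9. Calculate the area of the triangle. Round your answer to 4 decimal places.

area ≈ 272.2365

Law of sines: sin C = c·sin A/a ≈ 0.87745.
Since a ≥ c, only the acute value applies: ∠C ≈ 61.34°.
Then ∠B = 180° − ∠A − ∠C ≈ 15.46°.
Law of sines gives b = a·sin B/sin A ≈ 13.036.
Area = ½·a·c·sin B ≈ 272.24.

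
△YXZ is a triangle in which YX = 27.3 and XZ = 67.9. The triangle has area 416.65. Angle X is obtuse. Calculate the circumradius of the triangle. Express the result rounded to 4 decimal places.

From area = ½·YX·XZ·sin X, we get sin X = 2·area/(YX·XZ) ≈ 0.44954.
Taking the obtuse solution, ∠X ≈ 153.29°.
Law of cosines then gives ZY ≈ 93.098.
Circumradius = ZY/(2 sin X) ≈ 103.55.

R ≈ 103.5484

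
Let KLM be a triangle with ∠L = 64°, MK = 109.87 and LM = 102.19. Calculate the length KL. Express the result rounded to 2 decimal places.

105.09

Law of sines: sin K = LM·sin L/MK ≈ 0.83597.
Since MK ≥ LM, only the acute value applies: ∠K ≈ 56.72°.
Then ∠M = 180° − ∠L − ∠K ≈ 59.28°.
Law of sines gives KL = MK·sin M/sin L ≈ 105.09.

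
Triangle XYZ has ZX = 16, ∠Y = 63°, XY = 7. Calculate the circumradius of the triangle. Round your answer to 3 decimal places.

8.979

Law of sines: sin Z = XY·sin Y/ZX ≈ 0.38982.
Since ZX ≥ XY, only the acute value applies: ∠Z ≈ 22.94°.
Then ∠X = 180° − ∠Y − ∠Z ≈ 94.06°.
Law of sines gives YZ = ZX·sin X/sin Y ≈ 17.912.
Circumradius = ZX/(2 sin Y) ≈ 8.9786.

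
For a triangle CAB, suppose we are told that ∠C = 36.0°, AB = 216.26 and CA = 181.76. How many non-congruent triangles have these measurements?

CA·sin C = 181.76·sin(36.0°) ≈ 106.8.
Since AB ≥ CA, exactly one triangle exists.

1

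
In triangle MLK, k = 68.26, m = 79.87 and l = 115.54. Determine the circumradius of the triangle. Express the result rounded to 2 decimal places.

By the law of cosines, cos M = (l² + k² − m²) / (2·l·k) ≈ 0.73729, so ∠M ≈ 42.50°.
Circumradius = m/(2 sin M) ≈ 59.113.

R ≈ 59.11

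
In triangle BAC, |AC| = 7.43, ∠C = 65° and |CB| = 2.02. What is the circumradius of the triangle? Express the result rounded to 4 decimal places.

R ≈ 3.7660

By the law of cosines, |BA|² = |AC|² + |CB|² − 2·|AC|·|CB|·cos C = 46.599, so |BA| ≈ 6.8264.
Area = ½·|AC|·|CB|·sin C ≈ 6.8012.
Circumradius = |BA|/(2 sin C) ≈ 3.766.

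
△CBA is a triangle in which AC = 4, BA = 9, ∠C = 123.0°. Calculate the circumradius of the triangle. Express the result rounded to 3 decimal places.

Law of sines: sin B = AC·sin C/BA ≈ 0.37274.
Since BA ≥ AC, only the acute value applies: ∠B ≈ 21.88°.
Then ∠A = 180° − ∠C − ∠B ≈ 35.12°.
Law of sines gives CB = BA·sin A/sin C ≈ 6.1729.
Circumradius = BA/(2 sin C) ≈ 5.3656.

R ≈ 5.366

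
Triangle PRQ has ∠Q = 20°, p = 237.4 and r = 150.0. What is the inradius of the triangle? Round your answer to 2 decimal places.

By the law of cosines, q² = p² + r² − 2·p·r·cos Q = 11934, so q ≈ 109.24.
Area = ½·p·r·sin Q ≈ 6089.7.
Semiperimeter s = (237.4+150+109.24)/2 = 248.32.
Inradius = area/s = 6089.7/248.32 ≈ 24.523.

24.52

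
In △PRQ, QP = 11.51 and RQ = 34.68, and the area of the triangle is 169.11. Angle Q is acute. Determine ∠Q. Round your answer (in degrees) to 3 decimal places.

From area = ½·RQ·QP·sin Q, we get sin Q = 2·area/(RQ·QP) ≈ 0.84731.
Taking the acute solution, ∠Q ≈ 57.92°.

57.921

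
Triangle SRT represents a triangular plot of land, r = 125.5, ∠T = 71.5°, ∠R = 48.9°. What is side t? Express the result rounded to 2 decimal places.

157.94

The third angle is ∠S = 180° − ∠R − ∠T = 59.60°.
Law of sines: t = r·sin T/sin R ≈ 157.94.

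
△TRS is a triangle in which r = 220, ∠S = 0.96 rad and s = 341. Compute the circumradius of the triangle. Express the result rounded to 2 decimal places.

Law of sines: sin R = r·sin S/s ≈ 0.52851.
Since s ≥ r, only the acute value applies: ∠R ≈ 0.557 rad.
Then ∠T = π − ∠S − ∠R ≈ 1.625 rad.
Law of sines gives t = s·sin T/sin S ≈ 415.66.
Circumradius = s/(2 sin S) ≈ 208.13.

208.13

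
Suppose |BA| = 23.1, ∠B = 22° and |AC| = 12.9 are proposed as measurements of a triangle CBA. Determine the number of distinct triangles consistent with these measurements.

|BA|·sin B = 23.1·sin(22°) ≈ 8.653.
Since |BA| sin B < |AC| < |BA| (8.653 < 12.9 < 23.1), two triangles exist.

2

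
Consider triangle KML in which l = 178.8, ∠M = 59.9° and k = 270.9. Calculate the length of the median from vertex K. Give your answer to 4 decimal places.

By the law of cosines, m² = l² + k² − 2·l·k·cos M = 56773, so m ≈ 238.27.
Median from K: ½√(2·m² + 2·l² − k²) ≈ 161.32.

m_K ≈ 161.3211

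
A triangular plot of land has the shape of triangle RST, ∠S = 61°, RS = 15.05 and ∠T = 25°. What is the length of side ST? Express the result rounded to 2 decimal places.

The third angle is ∠R = 180° − ∠S − ∠T = 94.00°.
Law of sines: ST = RS·sin R/sin T ≈ 35.525.

35.52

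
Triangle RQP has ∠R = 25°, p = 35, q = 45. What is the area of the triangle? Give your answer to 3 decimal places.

Area = ½·q·p·sin R ≈ 332.81.

area ≈ 332.812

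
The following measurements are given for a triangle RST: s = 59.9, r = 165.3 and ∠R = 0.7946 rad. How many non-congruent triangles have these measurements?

s·sin R = 59.9·sin(0.7946 rad) ≈ 42.74.
Since r ≥ s, exactly one triangle exists.

1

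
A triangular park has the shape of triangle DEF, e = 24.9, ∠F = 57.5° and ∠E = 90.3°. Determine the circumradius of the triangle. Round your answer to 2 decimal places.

12.45

The third angle is ∠D = 180° − ∠E − ∠F = 32.20°.
Law of sines: d = e·sin D/sin E ≈ 13.269.
Law of sines: f = e·sin F/sin E ≈ 21.001.
Circumradius = e/(2 sin E) ≈ 12.45.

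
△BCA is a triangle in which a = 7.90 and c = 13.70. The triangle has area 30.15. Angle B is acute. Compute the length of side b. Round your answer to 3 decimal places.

8.387

From area = ½·c·a·sin B, we get sin B = 2·area/(c·a) ≈ 0.55715.
Taking the acute solution, ∠B ≈ 33.86°.
Law of cosines then gives b ≈ 8.3874.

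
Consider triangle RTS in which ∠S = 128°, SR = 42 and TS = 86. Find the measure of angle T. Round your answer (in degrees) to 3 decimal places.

16.482

By the law of cosines, RT² = TS² + SR² − 2·TS·SR·cos S = 13608, so RT ≈ 116.65.
Law of cosines again: cos T = (RT² + TS² − SR²)/(2·RT·TS) ≈ 0.95891, so ∠T ≈ 16.48°.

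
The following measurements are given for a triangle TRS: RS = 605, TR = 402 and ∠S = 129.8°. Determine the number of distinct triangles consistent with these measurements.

0

RS·sin S = 605·sin(129.8°) ≈ 464.8.
Since ∠S is not acute, a triangle exists only if TR > RS; here TR ≤ RS, so there is no triangle.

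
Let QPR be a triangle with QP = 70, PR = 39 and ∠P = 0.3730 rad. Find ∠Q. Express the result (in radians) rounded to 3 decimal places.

∠Q ≈ 0.399 rad

By the law of cosines, RQ² = QP² + PR² − 2·QP·PR·cos P = 1336.4, so RQ ≈ 36.557.
Law of cosines again: cos Q = (RQ² + QP² − PR²)/(2·RQ·QP) ≈ 0.92134, so ∠Q ≈ 0.3993 rad.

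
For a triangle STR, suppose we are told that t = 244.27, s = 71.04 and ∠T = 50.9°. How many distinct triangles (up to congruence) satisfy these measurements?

1

s·sin T = 71.04·sin(50.9°) ≈ 55.13.
Since t ≥ s, exactly one triangle exists.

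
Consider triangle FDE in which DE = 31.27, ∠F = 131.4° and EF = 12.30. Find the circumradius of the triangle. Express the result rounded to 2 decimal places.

20.84

Law of sines: sin D = EF·sin F/DE ≈ 0.29505.
Since DE ≥ EF, only the acute value applies: ∠D ≈ 17.16°.
Then ∠E = 180° − ∠F − ∠D ≈ 31.44°.
Law of sines gives FD = DE·sin E/sin F ≈ 21.744.
Circumradius = DE/(2 sin F) ≈ 20.844.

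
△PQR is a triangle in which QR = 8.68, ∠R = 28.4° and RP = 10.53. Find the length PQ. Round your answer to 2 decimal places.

5.04

By the law of cosines, PQ² = QR² + RP² − 2·QR·RP·cos R = 25.423, so PQ ≈ 5.0421.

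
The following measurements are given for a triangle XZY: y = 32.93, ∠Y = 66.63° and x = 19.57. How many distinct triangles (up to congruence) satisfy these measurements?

x·sin Y = 19.57·sin(66.63°) ≈ 17.96.
Since y ≥ x, exactly one triangle exists.

1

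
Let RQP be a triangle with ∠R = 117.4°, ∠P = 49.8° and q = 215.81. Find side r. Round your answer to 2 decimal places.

The third angle is ∠Q = 180° − ∠P − ∠R = 12.80°.
Law of sines: r = q·sin R/sin Q ≈ 864.82.

864.82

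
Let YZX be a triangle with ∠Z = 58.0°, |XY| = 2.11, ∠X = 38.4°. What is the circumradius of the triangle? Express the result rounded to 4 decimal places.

The third angle is ∠Y = 180° − ∠Z − ∠X = 83.60°.
Law of sines: |ZX| = |XY|·sin Y/sin Z ≈ 2.4726.
Law of sines: |YZ| = |XY|·sin X/sin Z ≈ 1.5455.
Circumradius = |XY|/(2 sin Z) ≈ 1.244.

1.2440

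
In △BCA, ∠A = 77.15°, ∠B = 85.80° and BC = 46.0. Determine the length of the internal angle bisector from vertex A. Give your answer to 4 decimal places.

The third angle is ∠C = 180° − ∠A − ∠B = 17.05°.
Law of sines: CA = BC·sin B/sin A ≈ 47.055.
Law of sines: AB = BC·sin C/sin A ≈ 13.834.
The bisector from A has length 2·CA·AB·cos(∠A/2)/(CA+AB) ≈ 16.716.

16.7161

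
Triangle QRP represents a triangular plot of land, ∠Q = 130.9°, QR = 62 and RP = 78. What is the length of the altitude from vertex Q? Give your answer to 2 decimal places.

h_Q ≈ 13.07

Law of sines: sin P = QR·sin Q/RP ≈ 0.60081.
Since RP ≥ QR, only the acute value applies: ∠P ≈ 36.93°.
Then ∠R = 180° − ∠Q − ∠P ≈ 12.17°.
Law of sines gives PQ = RP·sin R/sin Q ≈ 21.759.
Area = ½·RP·QR·sin R ≈ 509.84.
The altitude from Q has length 2·area/RP ≈ 13.073.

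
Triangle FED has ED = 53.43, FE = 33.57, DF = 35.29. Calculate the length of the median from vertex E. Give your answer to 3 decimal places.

Median from E: ½√(2·FE² + 2·ED² − DF²) ≈ 40.982.

40.982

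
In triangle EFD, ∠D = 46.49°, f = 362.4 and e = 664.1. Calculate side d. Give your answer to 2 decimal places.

490.89

By the law of cosines, d² = e² + f² − 2·e·f·cos D = 2.4097e+05, so d ≈ 490.89.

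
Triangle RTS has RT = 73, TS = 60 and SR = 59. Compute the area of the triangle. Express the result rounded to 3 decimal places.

1714.951

Semiperimeter s = (60 + 59 + 73)/2 = 96.
Heron's formula: area = √(96·36·37·23) ≈ 1715.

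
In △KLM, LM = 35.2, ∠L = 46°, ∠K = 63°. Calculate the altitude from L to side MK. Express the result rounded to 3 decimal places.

33.282

The third angle is ∠M = 180° − ∠K − ∠L = 71.00°.
Law of sines: MK = LM·sin L/sin K ≈ 28.418.
Law of sines: KL = LM·sin M/sin K ≈ 37.354.
Area = ½·LM·MK·sin M ≈ 472.91.
The altitude from L has length 2·area/MK ≈ 33.282.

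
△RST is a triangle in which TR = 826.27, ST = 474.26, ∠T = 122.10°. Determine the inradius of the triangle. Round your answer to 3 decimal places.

r ≈ 135.425

By the law of cosines, RS² = ST² + TR² − 2·ST·TR·cos T = 1.3241e+06, so RS ≈ 1150.7.
Area = ½·ST·TR·sin T ≈ 1.6598e+05.
Semiperimeter s = (474.26+826.27+1150.7)/2 = 1225.6.
Inradius = area/s = 1.6598e+05/1225.6 ≈ 135.43.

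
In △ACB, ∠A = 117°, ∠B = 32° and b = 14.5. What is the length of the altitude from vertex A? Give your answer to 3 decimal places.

The third angle is ∠C = 180° − ∠B − ∠A = 31.00°.
Law of sines: a = b·sin A/sin B ≈ 24.38.
Law of sines: c = b·sin C/sin B ≈ 14.093.
Area = ½·b·a·sin C ≈ 91.037.
The altitude from A has length 2·area/a ≈ 7.4681.

7.468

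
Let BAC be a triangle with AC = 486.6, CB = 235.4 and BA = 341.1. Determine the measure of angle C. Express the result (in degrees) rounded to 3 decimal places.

By the law of cosines, cos C = (AC² + CB² − BA²) / (2·AC·CB) ≈ 0.76757, so ∠C ≈ 39.86°.

39.864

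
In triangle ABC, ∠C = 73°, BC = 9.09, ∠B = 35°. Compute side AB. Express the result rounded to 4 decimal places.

The third angle is ∠A = 180° − ∠B − ∠C = 72.00°.
Law of sines: AB = BC·sin C/sin A ≈ 9.1402.

9.1402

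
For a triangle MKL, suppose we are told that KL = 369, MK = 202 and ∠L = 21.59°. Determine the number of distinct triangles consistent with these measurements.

2

KL·sin L = 369·sin(21.59°) ≈ 135.8.
Since KL sin L < MK < KL (135.8 < 202 < 369), two triangles exist.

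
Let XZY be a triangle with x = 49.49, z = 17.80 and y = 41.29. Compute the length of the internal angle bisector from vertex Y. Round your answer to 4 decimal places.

t_Y ≈ 23.4358

By the law of cosines, cos Y = (x² + z² − y²) / (2·x·z) ≈ 0.60234, so ∠Y ≈ 52.96°.
The bisector from Y has length 2·x·z·cos(∠Y/2)/(x+z) ≈ 23.436.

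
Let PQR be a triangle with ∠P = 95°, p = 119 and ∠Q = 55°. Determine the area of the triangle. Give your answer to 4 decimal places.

area ≈ 2911.0806

The third angle is ∠R = 180° − ∠P − ∠Q = 30.00°.
Law of sines: q = p·sin Q/sin P ≈ 97.851.
Law of sines: r = p·sin R/sin P ≈ 59.727.
Area = ½·p·q·sin R ≈ 2911.1.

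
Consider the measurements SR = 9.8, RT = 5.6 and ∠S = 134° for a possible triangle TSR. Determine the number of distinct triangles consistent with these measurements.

0

SR·sin S = 9.8·sin(134°) ≈ 7.05.
Since ∠S is not acute, a triangle exists only if RT > SR; here RT ≤ SR, so there is no triangle.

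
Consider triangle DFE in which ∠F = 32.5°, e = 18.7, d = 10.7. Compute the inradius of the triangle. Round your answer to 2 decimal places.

2.64

By the law of cosines, f² = e² + d² − 2·e·d·cos F = 126.67, so f ≈ 11.255.
Area = ½·e·d·sin F ≈ 53.754.
Semiperimeter s = (10.7+11.255+18.7)/2 = 20.327.
Inradius = area/s = 53.754/20.327 ≈ 2.6444.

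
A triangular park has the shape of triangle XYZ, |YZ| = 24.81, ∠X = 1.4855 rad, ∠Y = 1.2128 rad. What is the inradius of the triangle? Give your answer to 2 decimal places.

The third angle is ∠Z = π − ∠X − ∠Y = 0.4433 rad.
Law of sines: |ZX| = |YZ|·sin Y/sin X ≈ 23.322.
Law of sines: |XY| = |YZ|·sin Z/sin X ≈ 10.68.
Area = ½·|YZ|·|ZX|·sin Z ≈ 124.09.
Semiperimeter s = (24.81+23.322+10.68)/2 = 29.406.
Inradius = area/s = 124.09/29.406 ≈ 4.2198.

r ≈ 4.22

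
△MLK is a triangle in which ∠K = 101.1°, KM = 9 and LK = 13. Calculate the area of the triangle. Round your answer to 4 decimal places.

57.4056

Area = ½·LK·KM·sin K ≈ 57.406.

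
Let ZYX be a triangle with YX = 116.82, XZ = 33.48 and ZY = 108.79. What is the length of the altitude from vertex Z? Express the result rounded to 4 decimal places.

h_Z ≈ 31.0382

Semiperimeter s = (116.82 + 33.48 + 108.79)/2 = 129.54.
Heron's formula: area = √(129.54·12.725·96.065·20.755) ≈ 1812.9.
The altitude from Z has length 2·area/YX ≈ 31.038.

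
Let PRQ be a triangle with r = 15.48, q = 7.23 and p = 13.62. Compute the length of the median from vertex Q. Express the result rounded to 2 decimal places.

m_Q ≈ 14.12

Median from Q: ½√(2·p² + 2·r² − q²) ≈ 14.124.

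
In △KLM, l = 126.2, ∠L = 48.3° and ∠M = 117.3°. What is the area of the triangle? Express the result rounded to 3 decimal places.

The third angle is ∠K = 180° − ∠L − ∠M = 14.40°.
Law of sines: k = l·sin K/sin L ≈ 42.035.
Law of sines: m = l·sin M/sin L ≈ 150.2.
Area = ½·l·k·sin M ≈ 2357.

2356.955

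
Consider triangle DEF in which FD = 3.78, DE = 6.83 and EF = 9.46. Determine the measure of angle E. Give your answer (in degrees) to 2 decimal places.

∠E ≈ 19.45°

By the law of cosines, cos E = (DE² + EF² − FD²) / (2·DE·EF) ≈ 0.94296, so ∠E ≈ 19.45°.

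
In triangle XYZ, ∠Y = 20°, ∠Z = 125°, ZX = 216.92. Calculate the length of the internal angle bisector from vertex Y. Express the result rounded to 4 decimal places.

The third angle is ∠X = 180° − ∠Y − ∠Z = 35.00°.
Law of sines: YZ = ZX·sin X/sin Y ≈ 363.78.
Law of sines: XY = ZX·sin Z/sin Y ≈ 519.53.
The bisector from Y has length 2·XY·YZ·cos(∠Y/2)/(XY+YZ) ≈ 421.42.

421.4235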